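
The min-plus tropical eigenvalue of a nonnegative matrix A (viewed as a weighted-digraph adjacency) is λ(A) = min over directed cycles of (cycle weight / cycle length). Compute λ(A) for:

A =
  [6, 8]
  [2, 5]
λ(A) = 5

Enumerate directed cycles and compute their means (weight / length). Sample:
  cycle 0 → 0: weight = 6, length = 1, mean = 6/1 ≈ 6.000
  cycle 1 → 1: weight = 5, length = 1, mean = 5/1 ≈ 5.000
  cycle 0 → 1 → 0: weight = 10, length = 2, mean = 10/2 ≈ 5.000
  cycle 1 → 0 → 1: weight = 10, length = 2, mean = 10/2 ≈ 5.000
Minimum mean = 5.000, attained e.g. along the cycle 1 → 1 with weight 5 and length 1. So λ(A) = 5/1 = 5.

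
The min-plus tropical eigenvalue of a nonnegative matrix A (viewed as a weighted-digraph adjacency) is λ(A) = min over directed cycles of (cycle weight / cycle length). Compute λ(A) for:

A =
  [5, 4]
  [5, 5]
λ(A) = 9/2

Enumerate directed cycles and compute their means (weight / length). Sample:
  cycle 0 → 0: weight = 5, length = 1, mean = 5/1 ≈ 5.000
  cycle 1 → 1: weight = 5, length = 1, mean = 5/1 ≈ 5.000
  cycle 0 → 1 → 0: weight = 9, length = 2, mean = 9/2 ≈ 4.500
  cycle 1 → 0 → 1: weight = 9, length = 2, mean = 9/2 ≈ 4.500
Minimum mean = 4.500, attained e.g. along the cycle 0 → 1 → 0 with weight 9 and length 2. So λ(A) = 9/2 = 9/2.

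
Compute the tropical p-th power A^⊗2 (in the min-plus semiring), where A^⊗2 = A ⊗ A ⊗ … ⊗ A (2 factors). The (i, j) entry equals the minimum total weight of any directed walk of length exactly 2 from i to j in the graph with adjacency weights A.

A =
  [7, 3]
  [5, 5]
A^⊗2 =
  [8, 8]
  [10, 8]

Each entry (A^⊗2)_ij equals the minimum over all length-2 walks i = v_0 → v_1 → … → v_2 = j of Σ_t A[v_t][v_{t+1}]. For example, for (i, j) = (0, 1) we minimise over 2 possible intermediate vertex sequences; the minimum is 8, attained along the walk 0 → 1 → 1.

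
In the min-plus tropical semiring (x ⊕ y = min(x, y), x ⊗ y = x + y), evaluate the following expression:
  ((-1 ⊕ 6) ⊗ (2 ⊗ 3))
((-1 ⊕ 6) ⊗ (2 ⊗ 3)) = 4

Expand innermost to outermost. Recall ⊕ takes the minimum of its arguments and ⊗ takes their sum. Working out the expression ((-1 ⊕ 6) ⊗ (2 ⊗ 3)) gives 4.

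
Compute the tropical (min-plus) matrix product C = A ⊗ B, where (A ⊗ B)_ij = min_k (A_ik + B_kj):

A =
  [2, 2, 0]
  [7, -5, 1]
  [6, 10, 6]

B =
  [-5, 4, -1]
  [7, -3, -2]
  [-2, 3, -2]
A ⊗ B =
  [-3, -1, -2]
  [-1, -8, -7]
  [1, 7, 4]

Apply the min-plus product entry-by-entry:
  C[0][0] = min over k of (A[0][0] + B[0][0] = 2 + -5 = -3, A[0][1] + B[1][0] = 2 + 7 = 9, A[0][2] + B[2][0] = 0 + -2 = -2) = -3 (attained at k = 0)
  C[0][1] = min over k of (A[0][0] + B[0][1] = 2 + 4 = 6, A[0][1] + B[1][1] = 2 + -3 = -1, A[0][2] + B[2][1] = 0 + 3 = 3) = -1 (attained at k = 1)
  C[0][2] = min over k of (A[0][0] + B[0][2] = 2 + -1 = 1, A[0][1] + B[1][2] = 2 + -2 = 0, A[0][2] + B[2][2] = 0 + -2 = -2) = -2 (attained at k = 2)
  C[1][0] = min over k of (A[1][0] + B[0][0] = 7 + -5 = 2, A[1][1] + B[1][0] = -5 + 7 = 2, A[1][2] + B[2][0] = 1 + -2 = -1) = -1 (attained at k = 2)
  C[1][1] = min over k of (A[1][0] + B[0][1] = 7 + 4 = 11, A[1][1] + B[1][1] = -5 + -3 = -8, A[1][2] + B[2][1] = 1 + 3 = 4) = -8 (attained at k = 1)
  C[1][2] = min over k of (A[1][0] + B[0][2] = 7 + -1 = 6, A[1][1] + B[1][2] = -5 + -2 = -7, A[1][2] + B[2][2] = 1 + -2 = -1) = -7 (attained at k = 1)
  C[2][0] = min over k of (A[2][0] + B[0][0] = 6 + -5 = 1, A[2][1] + B[1][0] = 10 + 7 = 17, A[2][2] + B[2][0] = 6 + -2 = 4) = 1 (attained at k = 0)
  C[2][1] = min over k of (A[2][0] + B[0][1] = 6 + 4 = 10, A[2][1] + B[1][1] = 10 + -3 = 7, A[2][2] + B[2][1] = 6 + 3 = 9) = 7 (attained at k = 1)
  C[2][2] = min over k of (A[2][0] + B[0][2] = 6 + -1 = 5, A[2][1] + B[1][2] = 10 + -2 = 8, A[2][2] + B[2][2] = 6 + -2 = 4) = 4 (attained at k = 2)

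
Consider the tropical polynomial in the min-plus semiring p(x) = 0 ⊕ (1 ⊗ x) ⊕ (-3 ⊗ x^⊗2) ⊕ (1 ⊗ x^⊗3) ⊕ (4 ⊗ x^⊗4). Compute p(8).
p(8) = 0

A tropical monomial a ⊗ x^⊗i evaluates to a + i · x. Evaluating each term at x = 8:
  Term 0 contributes 0 + 0 · 8 = 0
  Term 1 contributes 1 + 1 · 8 = 9
  Term 2 contributes -3 + 2 · 8 = 13
  Term 3 contributes 1 + 3 · 8 = 25
  Term 4 contributes 4 + 4 · 8 = 36
p(8) = ⊕ of these = min[0, 9, 13, 25, 36] = 0.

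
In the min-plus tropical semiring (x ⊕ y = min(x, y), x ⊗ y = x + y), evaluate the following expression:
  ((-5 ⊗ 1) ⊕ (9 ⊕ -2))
((-5 ⊗ 1) ⊕ (9 ⊕ -2)) = -4

Expand innermost to outermost. Recall ⊕ takes the minimum of its arguments and ⊗ takes their sum. Working out the expression ((-5 ⊗ 1) ⊕ (9 ⊕ -2)) gives -4.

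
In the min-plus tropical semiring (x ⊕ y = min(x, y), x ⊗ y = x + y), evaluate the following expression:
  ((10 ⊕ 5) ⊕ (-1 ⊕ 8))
((10 ⊕ 5) ⊕ (-1 ⊕ 8)) = -1

Expand innermost to outermost. Recall ⊕ takes the minimum of its arguments and ⊗ takes their sum. Working out the expression ((10 ⊕ 5) ⊕ (-1 ⊕ 8)) gives -1.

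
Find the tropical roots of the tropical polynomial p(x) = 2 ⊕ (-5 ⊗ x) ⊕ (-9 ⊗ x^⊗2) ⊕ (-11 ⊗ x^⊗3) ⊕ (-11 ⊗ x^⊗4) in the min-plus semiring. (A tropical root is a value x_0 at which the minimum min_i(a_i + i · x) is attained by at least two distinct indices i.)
Roots: {0, 2, 4, 7}

Each tropical root is a break point of the lower envelope of the lines y = a_i + i · x (there are 5 lines, with slopes 0, 1, ..., 4). Only the lines that attain the minimum somewhere contribute to roots; other lines are dominated. Here the surviving (envelope) indices are i = 4, i = 3, i = 2, i = 1, i = 0.
Intersections between consecutive envelope lines give the roots: for adjacent envelope indices i < j the intersection is x = (a_i − a_j) / (j − i). Reading off the sorted break points: {0, 2, 4, 7}.
Verification: at each break x_0, at least two indices attain the minimum of min_i(a_i + i · x_0).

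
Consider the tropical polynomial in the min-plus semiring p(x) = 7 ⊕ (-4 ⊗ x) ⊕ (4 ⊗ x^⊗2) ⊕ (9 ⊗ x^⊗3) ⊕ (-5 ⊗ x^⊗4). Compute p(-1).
p(-1) = -9

A tropical monomial a ⊗ x^⊗i evaluates to a + i · x. Evaluating each term at x = -1:
  Term 0 contributes 7 + 0 · -1 = 7
  Term 1 contributes -4 + 1 · -1 = -5
  Term 2 contributes 4 + 2 · -1 = 2
  Term 3 contributes 9 + 3 · -1 = 6
  Term 4 contributes -5 + 4 · -1 = -9
p(-1) = ⊕ of these = min[7, -5, 2, 6, -9] = -9.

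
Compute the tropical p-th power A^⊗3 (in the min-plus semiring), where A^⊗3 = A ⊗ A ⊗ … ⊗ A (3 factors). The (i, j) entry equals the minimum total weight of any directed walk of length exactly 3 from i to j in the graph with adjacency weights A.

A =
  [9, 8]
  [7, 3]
A^⊗3 =
  [18, 14]
  [13, 9]

Each entry (A^⊗3)_ij equals the minimum over all length-3 walks i = v_0 → v_1 → … → v_3 = j of Σ_t A[v_t][v_{t+1}]. For example, for (i, j) = (0, 1) we minimise over 4 possible intermediate vertex sequences; the minimum is 14, attained along the walk 0 → 1 → 1 → 1.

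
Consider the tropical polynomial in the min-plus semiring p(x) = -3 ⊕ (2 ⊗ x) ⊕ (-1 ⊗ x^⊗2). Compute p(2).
p(2) = -3

A tropical monomial a ⊗ x^⊗i evaluates to a + i · x. Evaluating each term at x = 2:
  Term 0 contributes -3 + 0 · 2 = -3
  Term 1 contributes 2 + 1 · 2 = 4
  Term 2 contributes -1 + 2 · 2 = 3
p(2) = ⊕ of these = min[-3, 4, 3] = -3.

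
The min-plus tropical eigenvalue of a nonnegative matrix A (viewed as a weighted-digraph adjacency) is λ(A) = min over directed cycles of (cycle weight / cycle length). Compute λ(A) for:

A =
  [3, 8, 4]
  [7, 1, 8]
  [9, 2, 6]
λ(A) = 1

Enumerate directed cycles and compute their means (weight / length). Sample:
  cycle 0 → 0: weight = 3, length = 1, mean = 3/1 ≈ 3.000
  cycle 1 → 1: weight = 1, length = 1, mean = 1/1 ≈ 1.000
  cycle 2 → 2: weight = 6, length = 1, mean = 6/1 ≈ 6.000
  cycle 0 → 1 → 0: weight = 15, length = 2, mean = 15/2 ≈ 7.500
  cycle 0 → 2 → 0: weight = 13, length = 2, mean = 13/2 ≈ 6.500
  cycle 1 → 0 → 1: weight = 15, length = 2, mean = 15/2 ≈ 7.500
Minimum mean = 1.000, attained e.g. along the cycle 1 → 1 with weight 1 and length 1. So λ(A) = 1/1 = 1.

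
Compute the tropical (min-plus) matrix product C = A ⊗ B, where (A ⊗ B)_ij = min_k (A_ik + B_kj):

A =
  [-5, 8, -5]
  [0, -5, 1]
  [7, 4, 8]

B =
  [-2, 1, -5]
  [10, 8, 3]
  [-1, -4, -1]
A ⊗ B =
  [-7, -9, -10]
  [-2, -3, -5]
  [5, 4, 2]

Apply the min-plus product entry-by-entry:
  C[0][0] = min over k of (A[0][0] + B[0][0] = -5 + -2 = -7, A[0][1] + B[1][0] = 8 + 10 = 18, A[0][2] + B[2][0] = -5 + -1 = -6) = -7 (attained at k = 0)
  C[0][1] = min over k of (A[0][0] + B[0][1] = -5 + 1 = -4, A[0][1] + B[1][1] = 8 + 8 = 16, A[0][2] + B[2][1] = -5 + -4 = -9) = -9 (attained at k = 2)
  C[0][2] = min over k of (A[0][0] + B[0][2] = -5 + -5 = -10, A[0][1] + B[1][2] = 8 + 3 = 11, A[0][2] + B[2][2] = -5 + -1 = -6) = -10 (attained at k = 0)
  C[1][0] = min over k of (A[1][0] + B[0][0] = 0 + -2 = -2, A[1][1] + B[1][0] = -5 + 10 = 5, A[1][2] + B[2][0] = 1 + -1 = 0) = -2 (attained at k = 0)
  C[1][1] = min over k of (A[1][0] + B[0][1] = 0 + 1 = 1, A[1][1] + B[1][1] = -5 + 8 = 3, A[1][2] + B[2][1] = 1 + -4 = -3) = -3 (attained at k = 2)
  C[1][2] = min over k of (A[1][0] + B[0][2] = 0 + -5 = -5, A[1][1] + B[1][2] = -5 + 3 = -2, A[1][2] + B[2][2] = 1 + -1 = 0) = -5 (attained at k = 0)
  C[2][0] = min over k of (A[2][0] + B[0][0] = 7 + -2 = 5, A[2][1] + B[1][0] = 4 + 10 = 14, A[2][2] + B[2][0] = 8 + -1 = 7) = 5 (attained at k = 0)
  C[2][1] = min over k of (A[2][0] + B[0][1] = 7 + 1 = 8, A[2][1] + B[1][1] = 4 + 8 = 12, A[2][2] + B[2][1] = 8 + -4 = 4) = 4 (attained at k = 2)
  C[2][2] = min over k of (A[2][0] + B[0][2] = 7 + -5 = 2, A[2][1] + B[1][2] = 4 + 3 = 7, A[2][2] + B[2][2] = 8 + -1 = 7) = 2 (attained at k = 0)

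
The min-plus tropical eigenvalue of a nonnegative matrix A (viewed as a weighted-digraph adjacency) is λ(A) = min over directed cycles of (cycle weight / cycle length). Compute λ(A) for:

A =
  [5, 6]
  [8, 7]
λ(A) = 5

Enumerate directed cycles and compute their means (weight / length). Sample:
  cycle 0 → 0: weight = 5, length = 1, mean = 5/1 ≈ 5.000
  cycle 1 → 1: weight = 7, length = 1, mean = 7/1 ≈ 7.000
  cycle 0 → 1 → 0: weight = 14, length = 2, mean = 14/2 ≈ 7.000
  cycle 1 → 0 → 1: weight = 14, length = 2, mean = 14/2 ≈ 7.000
Minimum mean = 5.000, attained e.g. along the cycle 0 → 0 with weight 5 and length 1. So λ(A) = 5/1 = 5.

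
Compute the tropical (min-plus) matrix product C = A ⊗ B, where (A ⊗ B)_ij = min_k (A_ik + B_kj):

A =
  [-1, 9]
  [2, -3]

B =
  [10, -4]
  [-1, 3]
A ⊗ B =
  [8, -5]
  [-4, -2]

Apply the min-plus product entry-by-entry:
  C[0][0] = min over k of (A[0][0] + B[0][0] = -1 + 10 = 9, A[0][1] + B[1][0] = 9 + -1 = 8) = 8 (attained at k = 1)
  C[0][1] = min over k of (A[0][0] + B[0][1] = -1 + -4 = -5, A[0][1] + B[1][1] = 9 + 3 = 12) = -5 (attained at k = 0)
  C[1][0] = min over k of (A[1][0] + B[0][0] = 2 + 10 = 12, A[1][1] + B[1][0] = -3 + -1 = -4) = -4 (attained at k = 1)
  C[1][1] = min over k of (A[1][0] + B[0][1] = 2 + -4 = -2, A[1][1] + B[1][1] = -3 + 3 = 0) = -2 (attained at k = 0)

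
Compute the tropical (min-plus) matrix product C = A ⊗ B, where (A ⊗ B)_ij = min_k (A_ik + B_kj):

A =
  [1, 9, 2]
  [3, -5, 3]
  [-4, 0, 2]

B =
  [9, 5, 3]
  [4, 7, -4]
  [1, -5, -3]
A ⊗ B =
  [3, -3, -1]
  [-1, -2, -9]
  [3, -3, -4]

Apply the min-plus product entry-by-entry:
  C[0][0] = min over k of (A[0][0] + B[0][0] = 1 + 9 = 10, A[0][1] + B[1][0] = 9 + 4 = 13, A[0][2] + B[2][0] = 2 + 1 = 3) = 3 (attained at k = 2)
  C[0][1] = min over k of (A[0][0] + B[0][1] = 1 + 5 = 6, A[0][1] + B[1][1] = 9 + 7 = 16, A[0][2] + B[2][1] = 2 + -5 = -3) = -3 (attained at k = 2)
  C[0][2] = min over k of (A[0][0] + B[0][2] = 1 + 3 = 4, A[0][1] + B[1][2] = 9 + -4 = 5, A[0][2] + B[2][2] = 2 + -3 = -1) = -1 (attained at k = 2)
  C[1][0] = min over k of (A[1][0] + B[0][0] = 3 + 9 = 12, A[1][1] + B[1][0] = -5 + 4 = -1, A[1][2] + B[2][0] = 3 + 1 = 4) = -1 (attained at k = 1)
  C[1][1] = min over k of (A[1][0] + B[0][1] = 3 + 5 = 8, A[1][1] + B[1][1] = -5 + 7 = 2, A[1][2] + B[2][1] = 3 + -5 = -2) = -2 (attained at k = 2)
  C[1][2] = min over k of (A[1][0] + B[0][2] = 3 + 3 = 6, A[1][1] + B[1][2] = -5 + -4 = -9, A[1][2] + B[2][2] = 3 + -3 = 0) = -9 (attained at k = 1)
  C[2][0] = min over k of (A[2][0] + B[0][0] = -4 + 9 = 5, A[2][1] + B[1][0] = 0 + 4 = 4, A[2][2] + B[2][0] = 2 + 1 = 3) = 3 (attained at k = 2)
  C[2][1] = min over k of (A[2][0] + B[0][1] = -4 + 5 = 1, A[2][1] + B[1][1] = 0 + 7 = 7, A[2][2] + B[2][1] = 2 + -5 = -3) = -3 (attained at k = 2)
  C[2][2] = min over k of (A[2][0] + B[0][2] = -4 + 3 = -1, A[2][1] + B[1][2] = 0 + -4 = -4, A[2][2] + B[2][2] = 2 + -3 = -1) = -4 (attained at k = 1)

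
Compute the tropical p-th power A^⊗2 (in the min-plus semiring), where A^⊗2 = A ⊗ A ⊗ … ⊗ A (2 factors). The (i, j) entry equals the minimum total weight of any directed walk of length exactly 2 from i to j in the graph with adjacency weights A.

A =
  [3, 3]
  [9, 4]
A^⊗2 =
  [6, 6]
  [12, 8]

Each entry (A^⊗2)_ij equals the minimum over all length-2 walks i = v_0 → v_1 → … → v_2 = j of Σ_t A[v_t][v_{t+1}]. For example, for (i, j) = (0, 1) we minimise over 2 possible intermediate vertex sequences; the minimum is 6, attained along the walk 0 → 0 → 1.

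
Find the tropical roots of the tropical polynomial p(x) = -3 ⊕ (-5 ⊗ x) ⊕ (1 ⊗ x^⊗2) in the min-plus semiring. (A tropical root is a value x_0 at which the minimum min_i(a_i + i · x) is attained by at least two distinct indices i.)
Roots: {-6, 2}

Each tropical root is a break point of the lower envelope of the lines y = a_i + i · x (there are 3 lines, with slopes 0, 1, ..., 2). Only the lines that attain the minimum somewhere contribute to roots; other lines are dominated. Here the surviving (envelope) indices are i = 2, i = 1, i = 0.
Intersections between consecutive envelope lines give the roots: for adjacent envelope indices i < j the intersection is x = (a_i − a_j) / (j − i). Reading off the sorted break points: {-6, 2}.
Verification: at each break x_0, at least two indices attain the minimum of min_i(a_i + i · x_0).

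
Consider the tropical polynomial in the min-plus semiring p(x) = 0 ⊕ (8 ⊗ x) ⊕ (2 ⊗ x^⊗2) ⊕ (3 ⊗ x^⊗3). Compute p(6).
p(6) = 0

A tropical monomial a ⊗ x^⊗i evaluates to a + i · x. Evaluating each term at x = 6:
  Term 0 contributes 0 + 0 · 6 = 0
  Term 1 contributes 8 + 1 · 6 = 14
  Term 2 contributes 2 + 2 · 6 = 14
  Term 3 contributes 3 + 3 · 6 = 21
p(6) = ⊕ of these = min[0, 14, 14, 21] = 0.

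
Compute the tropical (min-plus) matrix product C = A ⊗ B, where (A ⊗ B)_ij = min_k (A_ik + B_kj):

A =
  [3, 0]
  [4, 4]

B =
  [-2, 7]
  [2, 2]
A ⊗ B =
  [1, 2]
  [2, 6]

Apply the min-plus product entry-by-entry:
  C[0][0] = min over k of (A[0][0] + B[0][0] = 3 + -2 = 1, A[0][1] + B[1][0] = 0 + 2 = 2) = 1 (attained at k = 0)
  C[0][1] = min over k of (A[0][0] + B[0][1] = 3 + 7 = 10, A[0][1] + B[1][1] = 0 + 2 = 2) = 2 (attained at k = 1)
  C[1][0] = min over k of (A[1][0] + B[0][0] = 4 + -2 = 2, A[1][1] + B[1][0] = 4 + 2 = 6) = 2 (attained at k = 0)
  C[1][1] = min over k of (A[1][0] + B[0][1] = 4 + 7 = 11, A[1][1] + B[1][1] = 4 + 2 = 6) = 6 (attained at k = 1)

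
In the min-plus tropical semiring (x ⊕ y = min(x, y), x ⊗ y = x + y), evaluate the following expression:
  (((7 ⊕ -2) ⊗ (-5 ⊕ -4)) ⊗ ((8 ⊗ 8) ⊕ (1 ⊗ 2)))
(((7 ⊕ -2) ⊗ (-5 ⊕ -4)) ⊗ ((8 ⊗ 8) ⊕ (1 ⊗ 2))) = -4

Expand innermost to outermost. Recall ⊕ takes the minimum of its arguments and ⊗ takes their sum. Working out the expression (((7 ⊕ -2) ⊗ (-5 ⊕ -4)) ⊗ ((8 ⊗ 8) ⊕ (1 ⊗ 2))) gives -4.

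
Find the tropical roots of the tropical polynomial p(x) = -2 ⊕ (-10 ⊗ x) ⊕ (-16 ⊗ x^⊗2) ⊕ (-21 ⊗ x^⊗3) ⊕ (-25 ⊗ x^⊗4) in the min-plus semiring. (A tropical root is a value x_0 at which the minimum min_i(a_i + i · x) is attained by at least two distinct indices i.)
Roots: {4, 5, 6, 8}

Each tropical root is a break point of the lower envelope of the lines y = a_i + i · x (there are 5 lines, with slopes 0, 1, ..., 4). Only the lines that attain the minimum somewhere contribute to roots; other lines are dominated. Here the surviving (envelope) indices are i = 4, i = 3, i = 2, i = 1, i = 0.
Intersections between consecutive envelope lines give the roots: for adjacent envelope indices i < j the intersection is x = (a_i − a_j) / (j − i). Reading off the sorted break points: {4, 5, 6, 8}.
Verification: at each break x_0, at least two indices attain the minimum of min_i(a_i + i · x_0).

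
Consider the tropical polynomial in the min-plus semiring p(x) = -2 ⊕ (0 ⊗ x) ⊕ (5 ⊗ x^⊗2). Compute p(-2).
p(-2) = -2

A tropical monomial a ⊗ x^⊗i evaluates to a + i · x. Evaluating each term at x = -2:
  Term 0 contributes -2 + 0 · -2 = -2
  Term 1 contributes 0 + 1 · -2 = -2
  Term 2 contributes 5 + 2 · -2 = 1
p(-2) = ⊕ of these = min[-2, -2, 1] = -2.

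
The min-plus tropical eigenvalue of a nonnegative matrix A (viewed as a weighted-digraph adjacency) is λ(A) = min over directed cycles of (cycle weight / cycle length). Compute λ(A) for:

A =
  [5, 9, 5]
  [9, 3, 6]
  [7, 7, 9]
λ(A) = 3

Enumerate directed cycles and compute their means (weight / length). Sample:
  cycle 0 → 0: weight = 5, length = 1, mean = 5/1 ≈ 5.000
  cycle 1 → 1: weight = 3, length = 1, mean = 3/1 ≈ 3.000
  cycle 2 → 2: weight = 9, length = 1, mean = 9/1 ≈ 9.000
  cycle 0 → 1 → 0: weight = 18, length = 2, mean = 18/2 ≈ 9.000
  cycle 0 → 2 → 0: weight = 12, length = 2, mean = 12/2 ≈ 6.000
  cycle 1 → 0 → 1: weight = 18, length = 2, mean = 18/2 ≈ 9.000
Minimum mean = 3.000, attained e.g. along the cycle 1 → 1 with weight 3 and length 1. So λ(A) = 3/1 = 3.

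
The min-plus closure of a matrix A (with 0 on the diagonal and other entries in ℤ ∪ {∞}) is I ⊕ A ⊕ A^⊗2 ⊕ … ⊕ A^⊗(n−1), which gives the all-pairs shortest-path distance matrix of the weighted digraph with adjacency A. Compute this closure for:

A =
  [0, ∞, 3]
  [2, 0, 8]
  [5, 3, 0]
Closure =
  [0, 6, 3]
  [2, 0, 5]
  [5, 3, 0]

This is the Floyd-Warshall all-pairs shortest-path computation. For each intermediate vertex k = 0, 1, …, 2, update dist[i][j] ← min(dist[i][j], dist[i][k] + dist[k][j]). The final matrix gives, for each (i, j), the minimum total weight of any directed path from i to j (possibly empty when i = j).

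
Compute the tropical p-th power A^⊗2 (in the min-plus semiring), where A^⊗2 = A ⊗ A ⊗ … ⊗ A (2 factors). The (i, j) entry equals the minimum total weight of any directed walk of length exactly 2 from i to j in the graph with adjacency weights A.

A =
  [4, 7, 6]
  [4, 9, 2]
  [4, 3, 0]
A^⊗2 =
  [8, 9, 6]
  [6, 5, 2]
  [4, 3, 0]

Each entry (A^⊗2)_ij equals the minimum over all length-2 walks i = v_0 → v_1 → … → v_2 = j of Σ_t A[v_t][v_{t+1}]. For example, for (i, j) = (0, 2) we minimise over 3 possible intermediate vertex sequences; the minimum is 6, attained along the walk 0 → 2 → 2.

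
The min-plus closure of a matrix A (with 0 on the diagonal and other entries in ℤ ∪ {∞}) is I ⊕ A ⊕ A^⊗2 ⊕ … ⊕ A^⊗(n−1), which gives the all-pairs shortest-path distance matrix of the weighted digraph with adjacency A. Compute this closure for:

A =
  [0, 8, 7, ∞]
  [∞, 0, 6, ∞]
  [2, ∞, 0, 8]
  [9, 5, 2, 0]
Closure =
  [0, 8, 7, 15]
  [8, 0, 6, 14]
  [2, 10, 0, 8]
  [4, 5, 2, 0]

This is the Floyd-Warshall all-pairs shortest-path computation. For each intermediate vertex k = 0, 1, …, 3, update dist[i][j] ← min(dist[i][j], dist[i][k] + dist[k][j]). The final matrix gives, for each (i, j), the minimum total weight of any directed path from i to j (possibly empty when i = j).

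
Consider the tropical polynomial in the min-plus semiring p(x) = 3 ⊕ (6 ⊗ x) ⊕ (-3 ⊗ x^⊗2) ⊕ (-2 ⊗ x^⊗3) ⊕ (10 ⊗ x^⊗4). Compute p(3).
p(3) = 3

A tropical monomial a ⊗ x^⊗i evaluates to a + i · x. Evaluating each term at x = 3:
  Term 0 contributes 3 + 0 · 3 = 3
  Term 1 contributes 6 + 1 · 3 = 9
  Term 2 contributes -3 + 2 · 3 = 3
  Term 3 contributes -2 + 3 · 3 = 7
  Term 4 contributes 10 + 4 · 3 = 22
p(3) = ⊕ of these = min[3, 9, 3, 7, 22] = 3.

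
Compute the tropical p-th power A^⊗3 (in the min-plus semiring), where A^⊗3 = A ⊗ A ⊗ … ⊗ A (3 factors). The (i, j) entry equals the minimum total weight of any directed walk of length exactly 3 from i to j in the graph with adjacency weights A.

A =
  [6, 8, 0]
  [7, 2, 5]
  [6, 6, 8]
A^⊗3 =
  [12, 8, 6]
  [11, 6, 9]
  [12, 10, 12]

Each entry (A^⊗3)_ij equals the minimum over all length-3 walks i = v_0 → v_1 → … → v_3 = j of Σ_t A[v_t][v_{t+1}]. For example, for (i, j) = (0, 2) we minimise over 9 possible intermediate vertex sequences; the minimum is 6, attained along the walk 0 → 2 → 0 → 2.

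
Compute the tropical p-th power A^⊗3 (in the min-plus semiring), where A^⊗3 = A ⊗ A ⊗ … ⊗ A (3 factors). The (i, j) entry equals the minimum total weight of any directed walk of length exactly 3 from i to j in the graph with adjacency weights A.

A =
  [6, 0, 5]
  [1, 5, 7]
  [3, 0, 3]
A^⊗3 =
  [6, 1, 6]
  [2, 6, 8]
  [4, 1, 6]

Each entry (A^⊗3)_ij equals the minimum over all length-3 walks i = v_0 → v_1 → … → v_3 = j of Σ_t A[v_t][v_{t+1}]. For example, for (i, j) = (0, 2) we minimise over 9 possible intermediate vertex sequences; the minimum is 6, attained along the walk 0 → 1 → 0 → 2.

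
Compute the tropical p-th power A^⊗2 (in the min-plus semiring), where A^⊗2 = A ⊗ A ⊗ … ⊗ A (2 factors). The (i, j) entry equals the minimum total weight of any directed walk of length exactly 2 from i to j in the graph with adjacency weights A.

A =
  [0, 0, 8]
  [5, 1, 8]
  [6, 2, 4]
A^⊗2 =
  [0, 0, 8]
  [5, 2, 9]
  [6, 3, 8]

Each entry (A^⊗2)_ij equals the minimum over all length-2 walks i = v_0 → v_1 → … → v_2 = j of Σ_t A[v_t][v_{t+1}]. For example, for (i, j) = (0, 2) we minimise over 3 possible intermediate vertex sequences; the minimum is 8, attained along the walk 0 → 0 → 2.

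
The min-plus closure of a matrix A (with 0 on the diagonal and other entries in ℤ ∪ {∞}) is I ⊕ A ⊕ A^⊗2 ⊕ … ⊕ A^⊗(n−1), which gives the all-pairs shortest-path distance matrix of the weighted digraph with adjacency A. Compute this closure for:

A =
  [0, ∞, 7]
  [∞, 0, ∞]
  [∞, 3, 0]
Closure =
  [0, 10, 7]
  [∞, 0, ∞]
  [∞, 3, 0]

This is the Floyd-Warshall all-pairs shortest-path computation. For each intermediate vertex k = 0, 1, …, 2, update dist[i][j] ← min(dist[i][j], dist[i][k] + dist[k][j]). The final matrix gives, for each (i, j), the minimum total weight of any directed path from i to j (possibly empty when i = j).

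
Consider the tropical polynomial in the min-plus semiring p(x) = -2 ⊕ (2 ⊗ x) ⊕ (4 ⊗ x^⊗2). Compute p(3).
p(3) = -2

A tropical monomial a ⊗ x^⊗i evaluates to a + i · x. Evaluating each term at x = 3:
  Term 0 contributes -2 + 0 · 3 = -2
  Term 1 contributes 2 + 1 · 3 = 5
  Term 2 contributes 4 + 2 · 3 = 10
p(3) = ⊕ of these = min[-2, 5, 10] = -2.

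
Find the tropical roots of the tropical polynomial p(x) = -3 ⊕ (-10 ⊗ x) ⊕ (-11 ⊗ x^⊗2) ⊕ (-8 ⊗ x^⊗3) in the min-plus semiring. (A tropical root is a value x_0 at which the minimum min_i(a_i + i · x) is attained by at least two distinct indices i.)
Roots: {-3, 1, 7}

Each tropical root is a break point of the lower envelope of the lines y = a_i + i · x (there are 4 lines, with slopes 0, 1, ..., 3). Only the lines that attain the minimum somewhere contribute to roots; other lines are dominated. Here the surviving (envelope) indices are i = 3, i = 2, i = 1, i = 0.
Intersections between consecutive envelope lines give the roots: for adjacent envelope indices i < j the intersection is x = (a_i − a_j) / (j − i). Reading off the sorted break points: {-3, 1, 7}.
Verification: at each break x_0, at least two indices attain the minimum of min_i(a_i + i · x_0).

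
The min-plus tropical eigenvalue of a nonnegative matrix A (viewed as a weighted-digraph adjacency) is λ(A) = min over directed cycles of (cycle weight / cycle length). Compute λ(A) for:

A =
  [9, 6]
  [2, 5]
λ(A) = 4

Enumerate directed cycles and compute their means (weight / length). Sample:
  cycle 0 → 0: weight = 9, length = 1, mean = 9/1 ≈ 9.000
  cycle 1 → 1: weight = 5, length = 1, mean = 5/1 ≈ 5.000
  cycle 0 → 1 → 0: weight = 8, length = 2, mean = 8/2 ≈ 4.000
  cycle 1 → 0 → 1: weight = 8, length = 2, mean = 8/2 ≈ 4.000
Minimum mean = 4.000, attained e.g. along the cycle 0 → 1 → 0 with weight 8 and length 2. So λ(A) = 8/2 = 4.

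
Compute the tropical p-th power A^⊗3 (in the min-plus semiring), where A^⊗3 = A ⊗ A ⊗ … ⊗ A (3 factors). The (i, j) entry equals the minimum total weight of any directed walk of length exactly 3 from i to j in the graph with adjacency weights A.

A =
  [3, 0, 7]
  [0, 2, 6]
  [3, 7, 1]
A^⊗3 =
  [2, 0, 7]
  [0, 2, 6]
  [3, 4, 3]

Each entry (A^⊗3)_ij equals the minimum over all length-3 walks i = v_0 → v_1 → … → v_3 = j of Σ_t A[v_t][v_{t+1}]. For example, for (i, j) = (0, 2) we minimise over 9 possible intermediate vertex sequences; the minimum is 7, attained along the walk 0 → 1 → 0 → 2.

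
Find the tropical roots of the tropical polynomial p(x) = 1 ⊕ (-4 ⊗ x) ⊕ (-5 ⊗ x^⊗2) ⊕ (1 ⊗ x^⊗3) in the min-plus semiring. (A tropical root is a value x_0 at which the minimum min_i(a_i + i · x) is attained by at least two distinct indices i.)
Roots: {-6, 1, 5}

Each tropical root is a break point of the lower envelope of the lines y = a_i + i · x (there are 4 lines, with slopes 0, 1, ..., 3). Only the lines that attain the minimum somewhere contribute to roots; other lines are dominated. Here the surviving (envelope) indices are i = 3, i = 2, i = 1, i = 0.
Intersections between consecutive envelope lines give the roots: for adjacent envelope indices i < j the intersection is x = (a_i − a_j) / (j − i). Reading off the sorted break points: {-6, 1, 5}.
Verification: at each break x_0, at least two indices attain the minimum of min_i(a_i + i · x_0).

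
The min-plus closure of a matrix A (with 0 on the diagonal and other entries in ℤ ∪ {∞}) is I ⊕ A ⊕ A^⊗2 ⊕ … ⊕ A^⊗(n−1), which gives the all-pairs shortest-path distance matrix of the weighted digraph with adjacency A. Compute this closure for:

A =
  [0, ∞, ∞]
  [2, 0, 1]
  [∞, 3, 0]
Closure =
  [0, ∞, ∞]
  [2, 0, 1]
  [5, 3, 0]

This is the Floyd-Warshall all-pairs shortest-path computation. For each intermediate vertex k = 0, 1, …, 2, update dist[i][j] ← min(dist[i][j], dist[i][k] + dist[k][j]). The final matrix gives, for each (i, j), the minimum total weight of any directed path from i to j (possibly empty when i = j).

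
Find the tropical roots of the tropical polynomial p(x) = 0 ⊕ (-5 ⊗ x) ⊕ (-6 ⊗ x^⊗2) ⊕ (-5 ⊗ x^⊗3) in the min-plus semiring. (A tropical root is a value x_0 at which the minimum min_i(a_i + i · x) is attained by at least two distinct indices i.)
Roots: {-1, 1, 5}

Each tropical root is a break point of the lower envelope of the lines y = a_i + i · x (there are 4 lines, with slopes 0, 1, ..., 3). Only the lines that attain the minimum somewhere contribute to roots; other lines are dominated. Here the surviving (envelope) indices are i = 3, i = 2, i = 1, i = 0.
Intersections between consecutive envelope lines give the roots: for adjacent envelope indices i < j the intersection is x = (a_i − a_j) / (j − i). Reading off the sorted break points: {-1, 1, 5}.
Verification: at each break x_0, at least two indices attain the minimum of min_i(a_i + i · x_0).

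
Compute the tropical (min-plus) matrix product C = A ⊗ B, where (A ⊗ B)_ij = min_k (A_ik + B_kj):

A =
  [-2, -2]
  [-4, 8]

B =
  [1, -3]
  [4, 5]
A ⊗ B =
  [-1, -5]
  [-3, -7]

Apply the min-plus product entry-by-entry:
  C[0][0] = min over k of (A[0][0] + B[0][0] = -2 + 1 = -1, A[0][1] + B[1][0] = -2 + 4 = 2) = -1 (attained at k = 0)
  C[0][1] = min over k of (A[0][0] + B[0][1] = -2 + -3 = -5, A[0][1] + B[1][1] = -2 + 5 = 3) = -5 (attained at k = 0)
  C[1][0] = min over k of (A[1][0] + B[0][0] = -4 + 1 = -3, A[1][1] + B[1][0] = 8 + 4 = 12) = -3 (attained at k = 0)
  C[1][1] = min over k of (A[1][0] + B[0][1] = -4 + -3 = -7, A[1][1] + B[1][1] = 8 + 5 = 13) = -7 (attained at k = 0)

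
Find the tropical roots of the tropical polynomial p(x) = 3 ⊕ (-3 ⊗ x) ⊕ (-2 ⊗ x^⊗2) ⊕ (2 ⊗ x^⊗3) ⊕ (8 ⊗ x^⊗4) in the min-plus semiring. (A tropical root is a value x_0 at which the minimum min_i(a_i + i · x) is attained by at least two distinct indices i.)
Roots: {-6, -4, -1, 6}

Each tropical root is a break point of the lower envelope of the lines y = a_i + i · x (there are 5 lines, with slopes 0, 1, ..., 4). Only the lines that attain the minimum somewhere contribute to roots; other lines are dominated. Here the surviving (envelope) indices are i = 4, i = 3, i = 2, i = 1, i = 0.
Intersections between consecutive envelope lines give the roots: for adjacent envelope indices i < j the intersection is x = (a_i − a_j) / (j − i). Reading off the sorted break points: {-6, -4, -1, 6}.
Verification: at each break x_0, at least two indices attain the minimum of min_i(a_i + i · x_0).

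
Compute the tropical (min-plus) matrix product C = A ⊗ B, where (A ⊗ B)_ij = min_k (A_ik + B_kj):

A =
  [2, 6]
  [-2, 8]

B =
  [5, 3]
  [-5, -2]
A ⊗ B =
  [1, 4]
  [3, 1]

Apply the min-plus product entry-by-entry:
  C[0][0] = min over k of (A[0][0] + B[0][0] = 2 + 5 = 7, A[0][1] + B[1][0] = 6 + -5 = 1) = 1 (attained at k = 1)
  C[0][1] = min over k of (A[0][0] + B[0][1] = 2 + 3 = 5, A[0][1] + B[1][1] = 6 + -2 = 4) = 4 (attained at k = 1)
  C[1][0] = min over k of (A[1][0] + B[0][0] = -2 + 5 = 3, A[1][1] + B[1][0] = 8 + -5 = 3) = 3 (attained at k = 0)
  C[1][1] = min over k of (A[1][0] + B[0][1] = -2 + 3 = 1, A[1][1] + B[1][1] = 8 + -2 = 6) = 1 (attained at k = 0)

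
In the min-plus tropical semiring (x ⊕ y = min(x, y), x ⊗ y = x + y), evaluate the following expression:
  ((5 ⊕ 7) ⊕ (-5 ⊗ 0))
((5 ⊕ 7) ⊕ (-5 ⊗ 0)) = -5

Expand innermost to outermost. Recall ⊕ takes the minimum of its arguments and ⊗ takes their sum. Working out the expression ((5 ⊕ 7) ⊕ (-5 ⊗ 0)) gives -5.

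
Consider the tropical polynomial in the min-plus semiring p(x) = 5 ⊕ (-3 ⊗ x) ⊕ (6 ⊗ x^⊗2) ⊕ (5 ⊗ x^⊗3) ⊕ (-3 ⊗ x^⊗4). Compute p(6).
p(6) = 3

A tropical monomial a ⊗ x^⊗i evaluates to a + i · x. Evaluating each term at x = 6:
  Term 0 contributes 5 + 0 · 6 = 5
  Term 1 contributes -3 + 1 · 6 = 3
  Term 2 contributes 6 + 2 · 6 = 18
  Term 3 contributes 5 + 3 · 6 = 23
  Term 4 contributes -3 + 4 · 6 = 21
p(6) = ⊕ of these = min[5, 3, 18, 23, 21] = 3.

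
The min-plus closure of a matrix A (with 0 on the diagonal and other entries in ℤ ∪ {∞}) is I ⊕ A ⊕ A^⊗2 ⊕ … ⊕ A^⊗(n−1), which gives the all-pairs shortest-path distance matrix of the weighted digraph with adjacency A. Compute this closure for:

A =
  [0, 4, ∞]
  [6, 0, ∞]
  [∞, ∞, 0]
Closure =
  [0, 4, ∞]
  [6, 0, ∞]
  [∞, ∞, 0]

This is the Floyd-Warshall all-pairs shortest-path computation. For each intermediate vertex k = 0, 1, …, 2, update dist[i][j] ← min(dist[i][j], dist[i][k] + dist[k][j]). The final matrix gives, for each (i, j), the minimum total weight of any directed path from i to j (possibly empty when i = j).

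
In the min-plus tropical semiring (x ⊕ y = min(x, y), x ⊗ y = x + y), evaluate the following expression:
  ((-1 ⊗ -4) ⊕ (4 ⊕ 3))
((-1 ⊗ -4) ⊕ (4 ⊕ 3)) = -5

Expand innermost to outermost. Recall ⊕ takes the minimum of its arguments and ⊗ takes their sum. Working out the expression ((-1 ⊗ -4) ⊕ (4 ⊕ 3)) gives -5.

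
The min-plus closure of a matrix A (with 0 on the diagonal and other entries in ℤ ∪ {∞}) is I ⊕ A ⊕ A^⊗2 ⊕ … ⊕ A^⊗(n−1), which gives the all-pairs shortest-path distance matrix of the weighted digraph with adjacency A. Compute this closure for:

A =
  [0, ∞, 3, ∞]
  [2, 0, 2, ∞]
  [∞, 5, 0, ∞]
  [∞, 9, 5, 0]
Closure =
  [0, 8, 3, ∞]
  [2, 0, 2, ∞]
  [7, 5, 0, ∞]
  [11, 9, 5, 0]

This is the Floyd-Warshall all-pairs shortest-path computation. For each intermediate vertex k = 0, 1, …, 3, update dist[i][j] ← min(dist[i][j], dist[i][k] + dist[k][j]). The final matrix gives, for each (i, j), the minimum total weight of any directed path from i to j (possibly empty when i = j).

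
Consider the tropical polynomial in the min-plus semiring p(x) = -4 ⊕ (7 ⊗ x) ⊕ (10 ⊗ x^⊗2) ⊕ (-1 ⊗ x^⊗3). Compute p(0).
p(0) = -4

A tropical monomial a ⊗ x^⊗i evaluates to a + i · x. Evaluating each term at x = 0:
  Term 0 contributes -4 + 0 · 0 = -4
  Term 1 contributes 7 + 1 · 0 = 7
  Term 2 contributes 10 + 2 · 0 = 10
  Term 3 contributes -1 + 3 · 0 = -1
p(0) = ⊕ of these = min[-4, 7, 10, -1] = -4.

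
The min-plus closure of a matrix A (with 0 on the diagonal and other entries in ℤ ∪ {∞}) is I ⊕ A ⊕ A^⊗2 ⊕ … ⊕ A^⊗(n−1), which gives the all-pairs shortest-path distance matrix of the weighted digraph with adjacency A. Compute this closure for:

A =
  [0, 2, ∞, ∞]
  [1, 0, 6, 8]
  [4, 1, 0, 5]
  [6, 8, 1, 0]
Closure =
  [0, 2, 8, 10]
  [1, 0, 6, 8]
  [2, 1, 0, 5]
  [3, 2, 1, 0]

This is the Floyd-Warshall all-pairs shortest-path computation. For each intermediate vertex k = 0, 1, …, 3, update dist[i][j] ← min(dist[i][j], dist[i][k] + dist[k][j]). The final matrix gives, for each (i, j), the minimum total weight of any directed path from i to j (possibly empty when i = j).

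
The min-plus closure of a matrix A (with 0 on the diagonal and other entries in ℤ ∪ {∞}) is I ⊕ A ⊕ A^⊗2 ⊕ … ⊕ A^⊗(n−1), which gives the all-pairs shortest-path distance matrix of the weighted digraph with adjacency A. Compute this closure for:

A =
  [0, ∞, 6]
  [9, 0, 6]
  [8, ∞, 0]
Closure =
  [0, ∞, 6]
  [9, 0, 6]
  [8, ∞, 0]

This is the Floyd-Warshall all-pairs shortest-path computation. For each intermediate vertex k = 0, 1, …, 2, update dist[i][j] ← min(dist[i][j], dist[i][k] + dist[k][j]). The final matrix gives, for each (i, j), the minimum total weight of any directed path from i to j (possibly empty when i = j).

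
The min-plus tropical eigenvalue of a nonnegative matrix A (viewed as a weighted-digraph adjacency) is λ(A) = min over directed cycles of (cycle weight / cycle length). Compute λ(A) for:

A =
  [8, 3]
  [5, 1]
λ(A) = 1

Enumerate directed cycles and compute their means (weight / length). Sample:
  cycle 0 → 0: weight = 8, length = 1, mean = 8/1 ≈ 8.000
  cycle 1 → 1: weight = 1, length = 1, mean = 1/1 ≈ 1.000
  cycle 0 → 1 → 0: weight = 8, length = 2, mean = 8/2 ≈ 4.000
  cycle 1 → 0 → 1: weight = 8, length = 2, mean = 8/2 ≈ 4.000
Minimum mean = 1.000, attained e.g. along the cycle 1 → 1 with weight 1 and length 1. So λ(A) = 1/1 = 1.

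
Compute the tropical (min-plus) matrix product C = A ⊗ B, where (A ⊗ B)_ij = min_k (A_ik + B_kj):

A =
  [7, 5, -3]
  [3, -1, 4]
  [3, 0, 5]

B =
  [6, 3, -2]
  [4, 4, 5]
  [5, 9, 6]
A ⊗ B =
  [2, 6, 3]
  [3, 3, 1]
  [4, 4, 1]

Apply the min-plus product entry-by-entry:
  C[0][0] = min over k of (A[0][0] + B[0][0] = 7 + 6 = 13, A[0][1] + B[1][0] = 5 + 4 = 9, A[0][2] + B[2][0] = -3 + 5 = 2) = 2 (attained at k = 2)
  C[0][1] = min over k of (A[0][0] + B[0][1] = 7 + 3 = 10, A[0][1] + B[1][1] = 5 + 4 = 9, A[0][2] + B[2][1] = -3 + 9 = 6) = 6 (attained at k = 2)
  C[0][2] = min over k of (A[0][0] + B[0][2] = 7 + -2 = 5, A[0][1] + B[1][2] = 5 + 5 = 10, A[0][2] + B[2][2] = -3 + 6 = 3) = 3 (attained at k = 2)
  C[1][0] = min over k of (A[1][0] + B[0][0] = 3 + 6 = 9, A[1][1] + B[1][0] = -1 + 4 = 3, A[1][2] + B[2][0] = 4 + 5 = 9) = 3 (attained at k = 1)
  C[1][1] = min over k of (A[1][0] + B[0][1] = 3 + 3 = 6, A[1][1] + B[1][1] = -1 + 4 = 3, A[1][2] + B[2][1] = 4 + 9 = 13) = 3 (attained at k = 1)
  C[1][2] = min over k of (A[1][0] + B[0][2] = 3 + -2 = 1, A[1][1] + B[1][2] = -1 + 5 = 4, A[1][2] + B[2][2] = 4 + 6 = 10) = 1 (attained at k = 0)
  C[2][0] = min over k of (A[2][0] + B[0][0] = 3 + 6 = 9, A[2][1] + B[1][0] = 0 + 4 = 4, A[2][2] + B[2][0] = 5 + 5 = 10) = 4 (attained at k = 1)
  C[2][1] = min over k of (A[2][0] + B[0][1] = 3 + 3 = 6, A[2][1] + B[1][1] = 0 + 4 = 4, A[2][2] + B[2][1] = 5 + 9 = 14) = 4 (attained at k = 1)
  C[2][2] = min over k of (A[2][0] + B[0][2] = 3 + -2 = 1, A[2][1] + B[1][2] = 0 + 5 = 5, A[2][2] + B[2][2] = 5 + 6 = 11) = 1 (attained at k = 0)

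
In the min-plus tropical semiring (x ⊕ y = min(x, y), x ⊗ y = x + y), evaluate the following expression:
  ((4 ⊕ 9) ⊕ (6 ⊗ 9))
((4 ⊕ 9) ⊕ (6 ⊗ 9)) = 4

Expand innermost to outermost. Recall ⊕ takes the minimum of its arguments and ⊗ takes their sum. Working out the expression ((4 ⊕ 9) ⊕ (6 ⊗ 9)) gives 4.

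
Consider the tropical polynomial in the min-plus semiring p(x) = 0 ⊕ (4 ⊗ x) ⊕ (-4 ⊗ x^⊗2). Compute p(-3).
p(-3) = -10

A tropical monomial a ⊗ x^⊗i evaluates to a + i · x. Evaluating each term at x = -3:
  Term 0 contributes 0 + 0 · -3 = 0
  Term 1 contributes 4 + 1 · -3 = 1
  Term 2 contributes -4 + 2 · -3 = -10
p(-3) = ⊕ of these = min[0, 1, -10] = -10.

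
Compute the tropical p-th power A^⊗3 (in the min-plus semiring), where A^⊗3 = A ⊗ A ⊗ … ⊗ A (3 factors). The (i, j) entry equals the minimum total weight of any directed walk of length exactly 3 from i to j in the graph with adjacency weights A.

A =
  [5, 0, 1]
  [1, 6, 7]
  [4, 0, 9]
A^⊗3 =
  [2, 1, 2]
  [2, 2, 7]
  [5, 1, 2]

Each entry (A^⊗3)_ij equals the minimum over all length-3 walks i = v_0 → v_1 → … → v_3 = j of Σ_t A[v_t][v_{t+1}]. For example, for (i, j) = (0, 2) we minimise over 9 possible intermediate vertex sequences; the minimum is 2, attained along the walk 0 → 1 → 0 → 2.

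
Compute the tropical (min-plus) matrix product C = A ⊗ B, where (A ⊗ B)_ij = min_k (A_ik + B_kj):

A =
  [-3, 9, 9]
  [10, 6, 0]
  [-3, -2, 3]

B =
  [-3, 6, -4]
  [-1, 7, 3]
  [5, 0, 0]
A ⊗ B =
  [-6, 3, -7]
  [5, 0, 0]
  [-6, 3, -7]

Apply the min-plus product entry-by-entry:
  C[0][0] = min over k of (A[0][0] + B[0][0] = -3 + -3 = -6, A[0][1] + B[1][0] = 9 + -1 = 8, A[0][2] + B[2][0] = 9 + 5 = 14) = -6 (attained at k = 0)
  C[0][1] = min over k of (A[0][0] + B[0][1] = -3 + 6 = 3, A[0][1] + B[1][1] = 9 + 7 = 16, A[0][2] + B[2][1] = 9 + 0 = 9) = 3 (attained at k = 0)
  C[0][2] = min over k of (A[0][0] + B[0][2] = -3 + -4 = -7, A[0][1] + B[1][2] = 9 + 3 = 12, A[0][2] + B[2][2] = 9 + 0 = 9) = -7 (attained at k = 0)
  C[1][0] = min over k of (A[1][0] + B[0][0] = 10 + -3 = 7, A[1][1] + B[1][0] = 6 + -1 = 5, A[1][2] + B[2][0] = 0 + 5 = 5) = 5 (attained at k = 1)
  C[1][1] = min over k of (A[1][0] + B[0][1] = 10 + 6 = 16, A[1][1] + B[1][1] = 6 + 7 = 13, A[1][2] + B[2][1] = 0 + 0 = 0) = 0 (attained at k = 2)
  C[1][2] = min over k of (A[1][0] + B[0][2] = 10 + -4 = 6, A[1][1] + B[1][2] = 6 + 3 = 9, A[1][2] + B[2][2] = 0 + 0 = 0) = 0 (attained at k = 2)
  C[2][0] = min over k of (A[2][0] + B[0][0] = -3 + -3 = -6, A[2][1] + B[1][0] = -2 + -1 = -3, A[2][2] + B[2][0] = 3 + 5 = 8) = -6 (attained at k = 0)
  C[2][1] = min over k of (A[2][0] + B[0][1] = -3 + 6 = 3, A[2][1] + B[1][1] = -2 + 7 = 5, A[2][2] + B[2][1] = 3 + 0 = 3) = 3 (attained at k = 0)
  C[2][2] = min over k of (A[2][0] + B[0][2] = -3 + -4 = -7, A[2][1] + B[1][2] = -2 + 3 = 1, A[2][2] + B[2][2] = 3 + 0 = 3) = -7 (attained at k = 0)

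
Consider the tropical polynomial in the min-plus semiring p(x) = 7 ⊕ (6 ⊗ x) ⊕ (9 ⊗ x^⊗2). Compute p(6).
p(6) = 7

A tropical monomial a ⊗ x^⊗i evaluates to a + i · x. Evaluating each term at x = 6:
  Term 0 contributes 7 + 0 · 6 = 7
  Term 1 contributes 6 + 1 · 6 = 12
  Term 2 contributes 9 + 2 · 6 = 21
p(6) = ⊕ of these = min[7, 12, 21] = 7.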